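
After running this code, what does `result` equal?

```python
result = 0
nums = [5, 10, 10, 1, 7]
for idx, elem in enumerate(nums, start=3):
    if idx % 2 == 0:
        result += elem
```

Let's trace through this code step by step.

Initialize: result = 0
Initialize: nums = [5, 10, 10, 1, 7]
Entering loop: for idx, elem in enumerate(nums, start=3):

After execution: result = 11
11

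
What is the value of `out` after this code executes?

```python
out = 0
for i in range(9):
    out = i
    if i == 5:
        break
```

Let's trace through this code step by step.

Initialize: out = 0
Entering loop: for i in range(9):

After execution: out = 5
5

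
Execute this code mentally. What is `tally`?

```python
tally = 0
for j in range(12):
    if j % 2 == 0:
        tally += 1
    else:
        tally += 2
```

Let's trace through this code step by step.

Initialize: tally = 0
Entering loop: for j in range(12):

After execution: tally = 18
18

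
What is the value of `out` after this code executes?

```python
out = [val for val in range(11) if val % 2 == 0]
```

Let's trace through this code step by step.

Initialize: out = [val for val in range(11) if val % 2 == 0]

After execution: out = [0, 2, 4, 6, 8, 10]
[0, 2, 4, 6, 8, 10]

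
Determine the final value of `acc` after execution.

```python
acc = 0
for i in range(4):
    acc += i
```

Let's trace through this code step by step.

Initialize: acc = 0
Entering loop: for i in range(4):

After execution: acc = 6
6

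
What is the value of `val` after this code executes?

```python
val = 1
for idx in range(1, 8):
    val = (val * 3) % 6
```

Let's trace through this code step by step.

Initialize: val = 1
Entering loop: for idx in range(1, 8):

After execution: val = 3
3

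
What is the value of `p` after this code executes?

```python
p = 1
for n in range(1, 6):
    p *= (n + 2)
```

Let's trace through this code step by step.

Initialize: p = 1
Entering loop: for n in range(1, 6):

After execution: p = 2520
2520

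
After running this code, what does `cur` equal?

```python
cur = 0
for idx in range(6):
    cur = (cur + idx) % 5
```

Let's trace through this code step by step.

Initialize: cur = 0
Entering loop: for idx in range(6):

After execution: cur = 0
0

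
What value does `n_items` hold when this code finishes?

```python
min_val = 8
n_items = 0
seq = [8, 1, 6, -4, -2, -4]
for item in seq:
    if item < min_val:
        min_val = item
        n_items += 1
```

Let's trace through this code step by step.

Initialize: min_val = 8
Initialize: n_items = 0
Initialize: seq = [8, 1, 6, -4, -2, -4]
Entering loop: for item in seq:

After execution: n_items = 2
2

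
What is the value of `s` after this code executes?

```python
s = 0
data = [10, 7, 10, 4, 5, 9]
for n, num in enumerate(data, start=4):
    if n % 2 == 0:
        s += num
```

Let's trace through this code step by step.

Initialize: s = 0
Initialize: data = [10, 7, 10, 4, 5, 9]
Entering loop: for n, num in enumerate(data, start=4):

After execution: s = 25
25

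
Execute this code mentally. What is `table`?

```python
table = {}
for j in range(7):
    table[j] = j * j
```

Let's trace through this code step by step.

Initialize: table = {}
Entering loop: for j in range(7):

After execution: table = {0: 0, 1: 1, 2: 4, 3: 9, 4: 16, 5: 25, 6: 36}
{0: 0, 1: 1, 2: 4, 3: 9, 4: 16, 5: 25, 6: 36}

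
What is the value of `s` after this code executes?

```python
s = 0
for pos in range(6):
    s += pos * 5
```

Let's trace through this code step by step.

Initialize: s = 0
Entering loop: for pos in range(6):

After execution: s = 75
75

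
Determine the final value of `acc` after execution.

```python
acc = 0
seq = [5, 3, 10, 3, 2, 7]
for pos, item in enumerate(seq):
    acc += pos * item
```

Let's trace through this code step by step.

Initialize: acc = 0
Initialize: seq = [5, 3, 10, 3, 2, 7]
Entering loop: for pos, item in enumerate(seq):

After execution: acc = 75
75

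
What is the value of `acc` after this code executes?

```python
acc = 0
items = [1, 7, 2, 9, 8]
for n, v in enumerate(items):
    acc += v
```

Let's trace through this code step by step.

Initialize: acc = 0
Initialize: items = [1, 7, 2, 9, 8]
Entering loop: for n, v in enumerate(items):

After execution: acc = 27
27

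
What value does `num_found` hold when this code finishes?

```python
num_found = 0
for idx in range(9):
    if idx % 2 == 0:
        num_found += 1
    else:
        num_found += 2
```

Let's trace through this code step by step.

Initialize: num_found = 0
Entering loop: for idx in range(9):

After execution: num_found = 13
13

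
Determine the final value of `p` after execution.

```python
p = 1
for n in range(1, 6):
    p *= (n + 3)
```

Let's trace through this code step by step.

Initialize: p = 1
Entering loop: for n in range(1, 6):

After execution: p = 6720
6720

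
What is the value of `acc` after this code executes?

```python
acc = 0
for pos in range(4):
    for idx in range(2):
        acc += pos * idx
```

Let's trace through this code step by step.

Initialize: acc = 0
Entering loop: for pos in range(4):

After execution: acc = 6
6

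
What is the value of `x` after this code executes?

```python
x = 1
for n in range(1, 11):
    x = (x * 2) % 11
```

Let's trace through this code step by step.

Initialize: x = 1
Entering loop: for n in range(1, 11):

After execution: x = 1
1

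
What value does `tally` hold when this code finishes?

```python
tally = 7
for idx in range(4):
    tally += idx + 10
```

Let's trace through this code step by step.

Initialize: tally = 7
Entering loop: for idx in range(4):

After execution: tally = 53
53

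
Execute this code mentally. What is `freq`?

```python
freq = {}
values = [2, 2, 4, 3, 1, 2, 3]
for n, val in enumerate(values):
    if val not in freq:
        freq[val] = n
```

Let's trace through this code step by step.

Initialize: freq = {}
Initialize: values = [2, 2, 4, 3, 1, 2, 3]
Entering loop: for n, val in enumerate(values):

After execution: freq = {2: 0, 4: 2, 3: 3, 1: 4}
{2: 0, 4: 2, 3: 3, 1: 4}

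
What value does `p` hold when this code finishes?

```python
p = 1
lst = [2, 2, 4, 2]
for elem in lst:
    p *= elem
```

Let's trace through this code step by step.

Initialize: p = 1
Initialize: lst = [2, 2, 4, 2]
Entering loop: for elem in lst:

After execution: p = 32
32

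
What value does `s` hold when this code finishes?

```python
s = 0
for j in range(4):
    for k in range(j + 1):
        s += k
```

Let's trace through this code step by step.

Initialize: s = 0
Entering loop: for j in range(4):

After execution: s = 10
10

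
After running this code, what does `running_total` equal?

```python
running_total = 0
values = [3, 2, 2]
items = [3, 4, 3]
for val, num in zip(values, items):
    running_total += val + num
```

Let's trace through this code step by step.

Initialize: running_total = 0
Initialize: values = [3, 2, 2]
Initialize: items = [3, 4, 3]
Entering loop: for val, num in zip(values, items):

After execution: running_total = 17
17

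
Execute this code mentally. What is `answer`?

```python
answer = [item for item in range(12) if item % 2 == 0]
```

Let's trace through this code step by step.

Initialize: answer = [item for item in range(12) if item % 2 == 0]

After execution: answer = [0, 2, 4, 6, 8, 10]
[0, 2, 4, 6, 8, 10]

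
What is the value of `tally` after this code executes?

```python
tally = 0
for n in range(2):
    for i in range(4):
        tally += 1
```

Let's trace through this code step by step.

Initialize: tally = 0
Entering loop: for n in range(2):

After execution: tally = 8
8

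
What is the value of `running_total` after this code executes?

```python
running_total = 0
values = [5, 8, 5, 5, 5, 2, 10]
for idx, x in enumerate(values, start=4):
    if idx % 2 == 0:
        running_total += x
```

Let's trace through this code step by step.

Initialize: running_total = 0
Initialize: values = [5, 8, 5, 5, 5, 2, 10]
Entering loop: for idx, x in enumerate(values, start=4):

After execution: running_total = 25
25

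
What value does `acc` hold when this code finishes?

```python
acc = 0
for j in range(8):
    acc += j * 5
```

Let's trace through this code step by step.

Initialize: acc = 0
Entering loop: for j in range(8):

After execution: acc = 140
140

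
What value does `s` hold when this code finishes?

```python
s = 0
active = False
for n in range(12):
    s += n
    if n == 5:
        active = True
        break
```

Let's trace through this code step by step.

Initialize: s = 0
Initialize: active = False
Entering loop: for n in range(12):

After execution: s = 15
15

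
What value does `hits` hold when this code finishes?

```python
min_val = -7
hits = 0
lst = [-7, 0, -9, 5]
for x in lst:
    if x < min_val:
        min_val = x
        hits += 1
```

Let's trace through this code step by step.

Initialize: min_val = -7
Initialize: hits = 0
Initialize: lst = [-7, 0, -9, 5]
Entering loop: for x in lst:

After execution: hits = 1
1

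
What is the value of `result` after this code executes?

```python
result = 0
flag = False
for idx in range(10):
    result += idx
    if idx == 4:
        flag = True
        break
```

Let's trace through this code step by step.

Initialize: result = 0
Initialize: flag = False
Entering loop: for idx in range(10):

After execution: result = 10
10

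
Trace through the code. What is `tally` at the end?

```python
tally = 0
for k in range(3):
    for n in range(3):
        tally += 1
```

Let's trace through this code step by step.

Initialize: tally = 0
Entering loop: for k in range(3):

After execution: tally = 9
9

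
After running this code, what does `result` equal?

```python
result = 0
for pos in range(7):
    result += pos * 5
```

Let's trace through this code step by step.

Initialize: result = 0
Entering loop: for pos in range(7):

After execution: result = 105
105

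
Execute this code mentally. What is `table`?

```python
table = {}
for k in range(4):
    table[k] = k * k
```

Let's trace through this code step by step.

Initialize: table = {}
Entering loop: for k in range(4):

After execution: table = {0: 0, 1: 1, 2: 4, 3: 9}
{0: 0, 1: 1, 2: 4, 3: 9}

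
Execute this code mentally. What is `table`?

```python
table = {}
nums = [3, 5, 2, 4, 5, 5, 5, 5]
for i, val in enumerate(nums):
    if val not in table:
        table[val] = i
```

Let's trace through this code step by step.

Initialize: table = {}
Initialize: nums = [3, 5, 2, 4, 5, 5, 5, 5]
Entering loop: for i, val in enumerate(nums):

After execution: table = {3: 0, 5: 1, 2: 2, 4: 3}
{3: 0, 5: 1, 2: 2, 4: 3}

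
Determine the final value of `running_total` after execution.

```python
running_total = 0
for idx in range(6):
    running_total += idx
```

Let's trace through this code step by step.

Initialize: running_total = 0
Entering loop: for idx in range(6):

After execution: running_total = 15
15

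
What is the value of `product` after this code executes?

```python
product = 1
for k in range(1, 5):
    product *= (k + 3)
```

Let's trace through this code step by step.

Initialize: product = 1
Entering loop: for k in range(1, 5):

After execution: product = 840
840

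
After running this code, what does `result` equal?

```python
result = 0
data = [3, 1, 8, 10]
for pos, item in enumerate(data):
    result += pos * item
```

Let's trace through this code step by step.

Initialize: result = 0
Initialize: data = [3, 1, 8, 10]
Entering loop: for pos, item in enumerate(data):

After execution: result = 47
47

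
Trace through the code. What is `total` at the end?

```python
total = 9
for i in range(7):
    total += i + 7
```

Let's trace through this code step by step.

Initialize: total = 9
Entering loop: for i in range(7):

After execution: total = 79
79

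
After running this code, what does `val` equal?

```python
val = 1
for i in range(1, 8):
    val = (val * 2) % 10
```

Let's trace through this code step by step.

Initialize: val = 1
Entering loop: for i in range(1, 8):

After execution: val = 8
8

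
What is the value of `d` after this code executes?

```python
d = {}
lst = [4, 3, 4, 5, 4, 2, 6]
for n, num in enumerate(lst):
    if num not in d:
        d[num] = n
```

Let's trace through this code step by step.

Initialize: d = {}
Initialize: lst = [4, 3, 4, 5, 4, 2, 6]
Entering loop: for n, num in enumerate(lst):

After execution: d = {4: 0, 3: 1, 5: 3, 2: 5, 6: 6}
{4: 0, 3: 1, 5: 3, 2: 5, 6: 6}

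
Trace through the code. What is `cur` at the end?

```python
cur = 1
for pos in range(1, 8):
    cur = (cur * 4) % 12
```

Let's trace through this code step by step.

Initialize: cur = 1
Entering loop: for pos in range(1, 8):

After execution: cur = 4
4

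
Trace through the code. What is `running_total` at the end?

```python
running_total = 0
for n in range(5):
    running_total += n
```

Let's trace through this code step by step.

Initialize: running_total = 0
Entering loop: for n in range(5):

After execution: running_total = 10
10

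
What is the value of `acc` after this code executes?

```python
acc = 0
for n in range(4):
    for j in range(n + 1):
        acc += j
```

Let's trace through this code step by step.

Initialize: acc = 0
Entering loop: for n in range(4):

After execution: acc = 10
10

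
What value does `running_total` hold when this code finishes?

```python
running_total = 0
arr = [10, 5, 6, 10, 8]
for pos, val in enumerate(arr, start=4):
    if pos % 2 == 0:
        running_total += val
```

Let's trace through this code step by step.

Initialize: running_total = 0
Initialize: arr = [10, 5, 6, 10, 8]
Entering loop: for pos, val in enumerate(arr, start=4):

After execution: running_total = 24
24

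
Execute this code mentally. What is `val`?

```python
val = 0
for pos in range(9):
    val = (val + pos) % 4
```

Let's trace through this code step by step.

Initialize: val = 0
Entering loop: for pos in range(9):

After execution: val = 0
0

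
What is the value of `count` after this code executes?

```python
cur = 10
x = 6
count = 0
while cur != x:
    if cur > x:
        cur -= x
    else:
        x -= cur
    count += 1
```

Let's trace through this code step by step.

Initialize: cur = 10
Initialize: x = 6
Initialize: count = 0
Entering loop: while cur != x:

After execution: count = 3
3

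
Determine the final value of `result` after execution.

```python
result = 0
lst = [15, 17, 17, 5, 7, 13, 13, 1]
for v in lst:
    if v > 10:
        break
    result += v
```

Let's trace through this code step by step.

Initialize: result = 0
Initialize: lst = [15, 17, 17, 5, 7, 13, 13, 1]
Entering loop: for v in lst:

After execution: result = 0
0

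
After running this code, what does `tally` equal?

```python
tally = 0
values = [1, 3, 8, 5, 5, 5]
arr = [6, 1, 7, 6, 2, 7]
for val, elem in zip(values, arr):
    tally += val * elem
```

Let's trace through this code step by step.

Initialize: tally = 0
Initialize: values = [1, 3, 8, 5, 5, 5]
Initialize: arr = [6, 1, 7, 6, 2, 7]
Entering loop: for val, elem in zip(values, arr):

After execution: tally = 140
140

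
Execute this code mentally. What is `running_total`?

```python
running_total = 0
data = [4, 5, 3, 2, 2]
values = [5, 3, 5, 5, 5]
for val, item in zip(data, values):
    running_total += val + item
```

Let's trace through this code step by step.

Initialize: running_total = 0
Initialize: data = [4, 5, 3, 2, 2]
Initialize: values = [5, 3, 5, 5, 5]
Entering loop: for val, item in zip(data, values):

After execution: running_total = 39
39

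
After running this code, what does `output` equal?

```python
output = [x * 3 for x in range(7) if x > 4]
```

Let's trace through this code step by step.

Initialize: output = [x * 3 for x in range(7) if x > 4]

After execution: output = [15, 18]
[15, 18]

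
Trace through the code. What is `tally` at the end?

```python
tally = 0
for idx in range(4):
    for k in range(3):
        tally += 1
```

Let's trace through this code step by step.

Initialize: tally = 0
Entering loop: for idx in range(4):

After execution: tally = 12
12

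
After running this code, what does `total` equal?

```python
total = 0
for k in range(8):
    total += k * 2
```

Let's trace through this code step by step.

Initialize: total = 0
Entering loop: for k in range(8):

After execution: total = 56
56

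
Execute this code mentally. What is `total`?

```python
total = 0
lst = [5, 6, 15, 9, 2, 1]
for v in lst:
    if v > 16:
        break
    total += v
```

Let's trace through this code step by step.

Initialize: total = 0
Initialize: lst = [5, 6, 15, 9, 2, 1]
Entering loop: for v in lst:

After execution: total = 38
38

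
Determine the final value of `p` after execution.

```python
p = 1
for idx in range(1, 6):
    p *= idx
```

Let's trace through this code step by step.

Initialize: p = 1
Entering loop: for idx in range(1, 6):

After execution: p = 120
120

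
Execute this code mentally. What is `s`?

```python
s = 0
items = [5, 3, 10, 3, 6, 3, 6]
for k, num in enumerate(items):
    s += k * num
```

Let's trace through this code step by step.

Initialize: s = 0
Initialize: items = [5, 3, 10, 3, 6, 3, 6]
Entering loop: for k, num in enumerate(items):

After execution: s = 107
107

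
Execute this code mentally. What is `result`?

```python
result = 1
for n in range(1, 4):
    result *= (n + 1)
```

Let's trace through this code step by step.

Initialize: result = 1
Entering loop: for n in range(1, 4):

After execution: result = 24
24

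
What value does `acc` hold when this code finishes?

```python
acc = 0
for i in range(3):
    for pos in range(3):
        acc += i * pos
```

Let's trace through this code step by step.

Initialize: acc = 0
Entering loop: for i in range(3):

After execution: acc = 9
9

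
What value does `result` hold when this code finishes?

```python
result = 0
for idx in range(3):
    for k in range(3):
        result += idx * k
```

Let's trace through this code step by step.

Initialize: result = 0
Entering loop: for idx in range(3):

After execution: result = 9
9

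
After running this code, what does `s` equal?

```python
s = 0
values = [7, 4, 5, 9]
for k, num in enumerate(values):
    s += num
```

Let's trace through this code step by step.

Initialize: s = 0
Initialize: values = [7, 4, 5, 9]
Entering loop: for k, num in enumerate(values):

After execution: s = 25
25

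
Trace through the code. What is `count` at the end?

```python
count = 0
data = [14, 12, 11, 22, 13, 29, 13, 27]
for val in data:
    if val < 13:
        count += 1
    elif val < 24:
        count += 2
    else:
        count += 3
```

Let's trace through this code step by step.

Initialize: count = 0
Initialize: data = [14, 12, 11, 22, 13, 29, 13, 27]
Entering loop: for val in data:

After execution: count = 16
16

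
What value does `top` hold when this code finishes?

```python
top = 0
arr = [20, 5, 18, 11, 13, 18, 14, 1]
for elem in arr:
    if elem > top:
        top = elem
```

Let's trace through this code step by step.

Initialize: top = 0
Initialize: arr = [20, 5, 18, 11, 13, 18, 14, 1]
Entering loop: for elem in arr:

After execution: top = 20
20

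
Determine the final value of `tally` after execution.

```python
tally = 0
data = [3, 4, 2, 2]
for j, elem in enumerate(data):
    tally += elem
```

Let's trace through this code step by step.

Initialize: tally = 0
Initialize: data = [3, 4, 2, 2]
Entering loop: for j, elem in enumerate(data):

After execution: tally = 11
11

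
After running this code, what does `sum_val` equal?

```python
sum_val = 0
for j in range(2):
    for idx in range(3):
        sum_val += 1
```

Let's trace through this code step by step.

Initialize: sum_val = 0
Entering loop: for j in range(2):

After execution: sum_val = 6
6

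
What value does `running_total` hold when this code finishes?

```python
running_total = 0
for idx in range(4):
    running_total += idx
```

Let's trace through this code step by step.

Initialize: running_total = 0
Entering loop: for idx in range(4):

After execution: running_total = 6
6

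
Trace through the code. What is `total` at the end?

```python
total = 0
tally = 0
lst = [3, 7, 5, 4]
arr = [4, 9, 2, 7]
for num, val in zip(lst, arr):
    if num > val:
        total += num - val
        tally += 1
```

Let's trace through this code step by step.

Initialize: total = 0
Initialize: tally = 0
Initialize: lst = [3, 7, 5, 4]
Initialize: arr = [4, 9, 2, 7]
Entering loop: for num, val in zip(lst, arr):

After execution: total = 3
3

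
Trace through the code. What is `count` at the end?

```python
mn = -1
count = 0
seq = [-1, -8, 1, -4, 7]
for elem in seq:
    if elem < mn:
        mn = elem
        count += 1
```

Let's trace through this code step by step.

Initialize: mn = -1
Initialize: count = 0
Initialize: seq = [-1, -8, 1, -4, 7]
Entering loop: for elem in seq:

After execution: count = 1
1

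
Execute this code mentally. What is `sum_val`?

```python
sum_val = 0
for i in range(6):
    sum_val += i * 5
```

Let's trace through this code step by step.

Initialize: sum_val = 0
Entering loop: for i in range(6):

After execution: sum_val = 75
75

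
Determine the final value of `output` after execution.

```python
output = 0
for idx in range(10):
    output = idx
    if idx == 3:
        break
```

Let's trace through this code step by step.

Initialize: output = 0
Entering loop: for idx in range(10):

After execution: output = 3
3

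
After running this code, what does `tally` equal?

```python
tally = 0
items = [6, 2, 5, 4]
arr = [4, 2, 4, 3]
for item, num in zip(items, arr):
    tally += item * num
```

Let's trace through this code step by step.

Initialize: tally = 0
Initialize: items = [6, 2, 5, 4]
Initialize: arr = [4, 2, 4, 3]
Entering loop: for item, num in zip(items, arr):

After execution: tally = 60
60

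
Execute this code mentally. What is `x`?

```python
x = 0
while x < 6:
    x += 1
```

Let's trace through this code step by step.

Initialize: x = 0
Entering loop: while x < 6:

After execution: x = 6
6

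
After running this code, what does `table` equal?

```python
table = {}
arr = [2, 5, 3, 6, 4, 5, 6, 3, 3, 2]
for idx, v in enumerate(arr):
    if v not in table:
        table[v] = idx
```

Let's trace through this code step by step.

Initialize: table = {}
Initialize: arr = [2, 5, 3, 6, 4, 5, 6, 3, 3, 2]
Entering loop: for idx, v in enumerate(arr):

After execution: table = {2: 0, 5: 1, 3: 2, 6: 3, 4: 4}
{2: 0, 5: 1, 3: 2, 6: 3, 4: 4}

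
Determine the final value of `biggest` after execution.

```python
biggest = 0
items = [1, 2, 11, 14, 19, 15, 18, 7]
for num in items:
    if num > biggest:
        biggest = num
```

Let's trace through this code step by step.

Initialize: biggest = 0
Initialize: items = [1, 2, 11, 14, 19, 15, 18, 7]
Entering loop: for num in items:

After execution: biggest = 19
19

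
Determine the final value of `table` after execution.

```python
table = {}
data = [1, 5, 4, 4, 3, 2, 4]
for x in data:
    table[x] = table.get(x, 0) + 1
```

Let's trace through this code step by step.

Initialize: table = {}
Initialize: data = [1, 5, 4, 4, 3, 2, 4]
Entering loop: for x in data:

After execution: table = {1: 1, 5: 1, 4: 3, 3: 1, 2: 1}
{1: 1, 5: 1, 4: 3, 3: 1, 2: 1}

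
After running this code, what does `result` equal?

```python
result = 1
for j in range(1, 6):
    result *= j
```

Let's trace through this code step by step.

Initialize: result = 1
Entering loop: for j in range(1, 6):

After execution: result = 120
120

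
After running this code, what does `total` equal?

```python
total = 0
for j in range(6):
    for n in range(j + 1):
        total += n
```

Let's trace through this code step by step.

Initialize: total = 0
Entering loop: for j in range(6):

After execution: total = 35
35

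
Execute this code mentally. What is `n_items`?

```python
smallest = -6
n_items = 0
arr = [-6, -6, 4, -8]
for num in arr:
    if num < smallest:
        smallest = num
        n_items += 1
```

Let's trace through this code step by step.

Initialize: smallest = -6
Initialize: n_items = 0
Initialize: arr = [-6, -6, 4, -8]
Entering loop: for num in arr:

After execution: n_items = 1
1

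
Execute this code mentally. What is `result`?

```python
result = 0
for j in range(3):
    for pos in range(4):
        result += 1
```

Let's trace through this code step by step.

Initialize: result = 0
Entering loop: for j in range(3):

After execution: result = 12
12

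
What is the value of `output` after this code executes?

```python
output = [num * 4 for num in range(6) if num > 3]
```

Let's trace through this code step by step.

Initialize: output = [num * 4 for num in range(6) if num > 3]

After execution: output = [16, 20]
[16, 20]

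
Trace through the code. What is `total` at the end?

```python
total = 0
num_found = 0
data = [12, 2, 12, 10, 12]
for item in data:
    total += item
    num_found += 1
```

Let's trace through this code step by step.

Initialize: total = 0
Initialize: num_found = 0
Initialize: data = [12, 2, 12, 10, 12]
Entering loop: for item in data:

After execution: total = 48
48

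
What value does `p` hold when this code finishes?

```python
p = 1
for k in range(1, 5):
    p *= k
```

Let's trace through this code step by step.

Initialize: p = 1
Entering loop: for k in range(1, 5):

After execution: p = 24
24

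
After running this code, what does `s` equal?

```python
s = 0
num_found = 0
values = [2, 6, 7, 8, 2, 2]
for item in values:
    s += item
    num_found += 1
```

Let's trace through this code step by step.

Initialize: s = 0
Initialize: num_found = 0
Initialize: values = [2, 6, 7, 8, 2, 2]
Entering loop: for item in values:

After execution: s = 27
27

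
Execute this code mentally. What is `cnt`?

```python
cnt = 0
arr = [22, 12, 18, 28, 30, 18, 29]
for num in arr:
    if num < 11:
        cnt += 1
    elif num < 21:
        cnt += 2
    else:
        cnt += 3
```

Let's trace through this code step by step.

Initialize: cnt = 0
Initialize: arr = [22, 12, 18, 28, 30, 18, 29]
Entering loop: for num in arr:

After execution: cnt = 18
18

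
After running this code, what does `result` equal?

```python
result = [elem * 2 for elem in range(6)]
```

Let's trace through this code step by step.

Initialize: result = [elem * 2 for elem in range(6)]

After execution: result = [0, 2, 4, 6, 8, 10]
[0, 2, 4, 6, 8, 10]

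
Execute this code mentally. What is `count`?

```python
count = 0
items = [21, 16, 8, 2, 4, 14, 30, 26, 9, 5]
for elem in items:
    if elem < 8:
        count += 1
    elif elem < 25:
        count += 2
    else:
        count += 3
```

Let's trace through this code step by step.

Initialize: count = 0
Initialize: items = [21, 16, 8, 2, 4, 14, 30, 26, 9, 5]
Entering loop: for elem in items:

After execution: count = 19
19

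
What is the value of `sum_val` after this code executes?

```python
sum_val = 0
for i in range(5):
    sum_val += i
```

Let's trace through this code step by step.

Initialize: sum_val = 0
Entering loop: for i in range(5):

After execution: sum_val = 10
10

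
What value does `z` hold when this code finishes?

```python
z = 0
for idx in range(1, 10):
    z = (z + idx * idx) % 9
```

Let's trace through this code step by step.

Initialize: z = 0
Entering loop: for idx in range(1, 10):

After execution: z = 6
6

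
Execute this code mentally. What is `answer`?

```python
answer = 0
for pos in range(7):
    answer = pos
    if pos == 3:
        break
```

Let's trace through this code step by step.

Initialize: answer = 0
Entering loop: for pos in range(7):

After execution: answer = 3
3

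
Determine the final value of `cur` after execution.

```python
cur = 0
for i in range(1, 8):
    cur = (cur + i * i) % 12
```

Let's trace through this code step by step.

Initialize: cur = 0
Entering loop: for i in range(1, 8):

After execution: cur = 8
8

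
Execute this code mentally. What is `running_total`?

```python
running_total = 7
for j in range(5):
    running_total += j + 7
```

Let's trace through this code step by step.

Initialize: running_total = 7
Entering loop: for j in range(5):

After execution: running_total = 52
52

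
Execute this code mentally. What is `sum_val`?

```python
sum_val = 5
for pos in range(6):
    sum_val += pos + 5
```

Let's trace through this code step by step.

Initialize: sum_val = 5
Entering loop: for pos in range(6):

After execution: sum_val = 50
50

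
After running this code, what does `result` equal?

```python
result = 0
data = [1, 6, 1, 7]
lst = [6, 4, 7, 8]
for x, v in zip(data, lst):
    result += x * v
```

Let's trace through this code step by step.

Initialize: result = 0
Initialize: data = [1, 6, 1, 7]
Initialize: lst = [6, 4, 7, 8]
Entering loop: for x, v in zip(data, lst):

After execution: result = 93
93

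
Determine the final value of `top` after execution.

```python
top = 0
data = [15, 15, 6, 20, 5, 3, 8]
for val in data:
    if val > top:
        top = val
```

Let's trace through this code step by step.

Initialize: top = 0
Initialize: data = [15, 15, 6, 20, 5, 3, 8]
Entering loop: for val in data:

After execution: top = 20
20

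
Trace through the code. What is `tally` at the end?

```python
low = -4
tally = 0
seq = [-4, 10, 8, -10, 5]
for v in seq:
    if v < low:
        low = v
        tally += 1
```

Let's trace through this code step by step.

Initialize: low = -4
Initialize: tally = 0
Initialize: seq = [-4, 10, 8, -10, 5]
Entering loop: for v in seq:

After execution: tally = 1
1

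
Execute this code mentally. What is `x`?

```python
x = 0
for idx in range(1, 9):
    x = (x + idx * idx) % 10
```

Let's trace through this code step by step.

Initialize: x = 0
Entering loop: for idx in range(1, 9):

After execution: x = 4
4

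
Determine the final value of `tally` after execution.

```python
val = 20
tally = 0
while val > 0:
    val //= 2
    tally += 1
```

Let's trace through this code step by step.

Initialize: val = 20
Initialize: tally = 0
Entering loop: while val > 0:

After execution: tally = 5
5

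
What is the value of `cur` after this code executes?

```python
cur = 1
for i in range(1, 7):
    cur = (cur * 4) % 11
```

Let's trace through this code step by step.

Initialize: cur = 1
Entering loop: for i in range(1, 7):

After execution: cur = 4
4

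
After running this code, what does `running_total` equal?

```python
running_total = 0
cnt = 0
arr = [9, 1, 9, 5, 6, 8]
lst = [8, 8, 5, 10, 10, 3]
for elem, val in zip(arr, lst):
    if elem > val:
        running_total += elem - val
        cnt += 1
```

Let's trace through this code step by step.

Initialize: running_total = 0
Initialize: cnt = 0
Initialize: arr = [9, 1, 9, 5, 6, 8]
Initialize: lst = [8, 8, 5, 10, 10, 3]
Entering loop: for elem, val in zip(arr, lst):

After execution: running_total = 10
10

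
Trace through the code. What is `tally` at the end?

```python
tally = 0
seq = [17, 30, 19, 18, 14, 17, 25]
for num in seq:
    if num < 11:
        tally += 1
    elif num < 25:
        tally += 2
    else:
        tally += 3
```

Let's trace through this code step by step.

Initialize: tally = 0
Initialize: seq = [17, 30, 19, 18, 14, 17, 25]
Entering loop: for num in seq:

After execution: tally = 16
16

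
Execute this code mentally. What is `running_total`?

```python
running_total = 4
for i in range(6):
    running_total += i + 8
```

Let's trace through this code step by step.

Initialize: running_total = 4
Entering loop: for i in range(6):

After execution: running_total = 67
67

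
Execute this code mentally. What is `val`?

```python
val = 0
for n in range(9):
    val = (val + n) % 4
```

Let's trace through this code step by step.

Initialize: val = 0
Entering loop: for n in range(9):

After execution: val = 0
0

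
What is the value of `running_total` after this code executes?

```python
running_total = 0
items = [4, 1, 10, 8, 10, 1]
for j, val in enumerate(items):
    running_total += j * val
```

Let's trace through this code step by step.

Initialize: running_total = 0
Initialize: items = [4, 1, 10, 8, 10, 1]
Entering loop: for j, val in enumerate(items):

After execution: running_total = 90
90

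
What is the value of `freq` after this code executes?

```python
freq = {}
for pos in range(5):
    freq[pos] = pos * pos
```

Let's trace through this code step by step.

Initialize: freq = {}
Entering loop: for pos in range(5):

After execution: freq = {0: 0, 1: 1, 2: 4, 3: 9, 4: 16}
{0: 0, 1: 1, 2: 4, 3: 9, 4: 16}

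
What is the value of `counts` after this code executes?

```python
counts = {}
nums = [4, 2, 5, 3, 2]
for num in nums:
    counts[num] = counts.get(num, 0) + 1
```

Let's trace through this code step by step.

Initialize: counts = {}
Initialize: nums = [4, 2, 5, 3, 2]
Entering loop: for num in nums:

After execution: counts = {4: 1, 2: 2, 5: 1, 3: 1}
{4: 1, 2: 2, 5: 1, 3: 1}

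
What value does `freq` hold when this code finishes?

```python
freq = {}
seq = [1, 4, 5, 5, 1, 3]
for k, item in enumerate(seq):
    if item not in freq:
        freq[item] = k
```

Let's trace through this code step by step.

Initialize: freq = {}
Initialize: seq = [1, 4, 5, 5, 1, 3]
Entering loop: for k, item in enumerate(seq):

After execution: freq = {1: 0, 4: 1, 5: 2, 3: 5}
{1: 0, 4: 1, 5: 2, 3: 5}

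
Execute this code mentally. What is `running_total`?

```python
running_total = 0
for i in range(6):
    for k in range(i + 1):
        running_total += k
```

Let's trace through this code step by step.

Initialize: running_total = 0
Entering loop: for i in range(6):

After execution: running_total = 35
35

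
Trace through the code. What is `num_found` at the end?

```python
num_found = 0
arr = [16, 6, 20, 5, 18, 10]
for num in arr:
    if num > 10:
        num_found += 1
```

Let's trace through this code step by step.

Initialize: num_found = 0
Initialize: arr = [16, 6, 20, 5, 18, 10]
Entering loop: for num in arr:

After execution: num_found = 3
3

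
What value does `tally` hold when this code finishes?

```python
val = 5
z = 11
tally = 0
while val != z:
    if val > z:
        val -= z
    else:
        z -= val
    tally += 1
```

Let's trace through this code step by step.

Initialize: val = 5
Initialize: z = 11
Initialize: tally = 0
Entering loop: while val != z:

After execution: tally = 6
6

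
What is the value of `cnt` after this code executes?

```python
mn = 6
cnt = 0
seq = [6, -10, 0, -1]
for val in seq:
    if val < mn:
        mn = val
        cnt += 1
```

Let's trace through this code step by step.

Initialize: mn = 6
Initialize: cnt = 0
Initialize: seq = [6, -10, 0, -1]
Entering loop: for val in seq:

After execution: cnt = 1
1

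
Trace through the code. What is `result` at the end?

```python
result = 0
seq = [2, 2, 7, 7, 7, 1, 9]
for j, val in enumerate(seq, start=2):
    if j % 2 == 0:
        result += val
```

Let's trace through this code step by step.

Initialize: result = 0
Initialize: seq = [2, 2, 7, 7, 7, 1, 9]
Entering loop: for j, val in enumerate(seq, start=2):

After execution: result = 25
25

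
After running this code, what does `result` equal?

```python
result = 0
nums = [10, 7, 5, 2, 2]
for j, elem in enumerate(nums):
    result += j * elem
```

Let's trace through this code step by step.

Initialize: result = 0
Initialize: nums = [10, 7, 5, 2, 2]
Entering loop: for j, elem in enumerate(nums):

After execution: result = 31
31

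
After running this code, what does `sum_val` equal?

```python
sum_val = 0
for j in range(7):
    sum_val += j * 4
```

Let's trace through this code step by step.

Initialize: sum_val = 0
Entering loop: for j in range(7):

After execution: sum_val = 84
84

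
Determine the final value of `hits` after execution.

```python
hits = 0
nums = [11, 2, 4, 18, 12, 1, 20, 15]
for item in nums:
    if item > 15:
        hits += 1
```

Let's trace through this code step by step.

Initialize: hits = 0
Initialize: nums = [11, 2, 4, 18, 12, 1, 20, 15]
Entering loop: for item in nums:

After execution: hits = 2
2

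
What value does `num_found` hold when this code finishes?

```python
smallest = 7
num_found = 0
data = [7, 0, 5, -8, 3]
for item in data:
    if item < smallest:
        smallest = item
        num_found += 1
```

Let's trace through this code step by step.

Initialize: smallest = 7
Initialize: num_found = 0
Initialize: data = [7, 0, 5, -8, 3]
Entering loop: for item in data:

After execution: num_found = 2
2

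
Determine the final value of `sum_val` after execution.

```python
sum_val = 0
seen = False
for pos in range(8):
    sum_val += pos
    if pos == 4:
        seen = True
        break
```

Let's trace through this code step by step.

Initialize: sum_val = 0
Initialize: seen = False
Entering loop: for pos in range(8):

After execution: sum_val = 10
10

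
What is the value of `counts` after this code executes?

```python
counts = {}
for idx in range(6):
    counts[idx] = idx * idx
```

Let's trace through this code step by step.

Initialize: counts = {}
Entering loop: for idx in range(6):

After execution: counts = {0: 0, 1: 1, 2: 4, 3: 9, 4: 16, 5: 25}
{0: 0, 1: 1, 2: 4, 3: 9, 4: 16, 5: 25}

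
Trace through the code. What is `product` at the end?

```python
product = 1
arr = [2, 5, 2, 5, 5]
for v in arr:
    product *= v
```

Let's trace through this code step by step.

Initialize: product = 1
Initialize: arr = [2, 5, 2, 5, 5]
Entering loop: for v in arr:

After execution: product = 500
500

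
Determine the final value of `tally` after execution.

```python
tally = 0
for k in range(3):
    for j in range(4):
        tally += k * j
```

Let's trace through this code step by step.

Initialize: tally = 0
Entering loop: for k in range(3):

After execution: tally = 18
18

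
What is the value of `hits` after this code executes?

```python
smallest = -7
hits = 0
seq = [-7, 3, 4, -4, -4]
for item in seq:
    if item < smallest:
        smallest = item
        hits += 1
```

Let's trace through this code step by step.

Initialize: smallest = -7
Initialize: hits = 0
Initialize: seq = [-7, 3, 4, -4, -4]
Entering loop: for item in seq:

After execution: hits = 0
0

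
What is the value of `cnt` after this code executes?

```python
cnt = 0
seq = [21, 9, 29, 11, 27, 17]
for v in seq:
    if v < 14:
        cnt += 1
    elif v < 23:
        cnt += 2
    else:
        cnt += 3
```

Let's trace through this code step by step.

Initialize: cnt = 0
Initialize: seq = [21, 9, 29, 11, 27, 17]
Entering loop: for v in seq:

After execution: cnt = 12
12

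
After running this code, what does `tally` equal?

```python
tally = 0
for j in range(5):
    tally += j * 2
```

Let's trace through this code step by step.

Initialize: tally = 0
Entering loop: for j in range(5):

After execution: tally = 20
20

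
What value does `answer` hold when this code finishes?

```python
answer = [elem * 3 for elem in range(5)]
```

Let's trace through this code step by step.

Initialize: answer = [elem * 3 for elem in range(5)]

After execution: answer = [0, 3, 6, 9, 12]
[0, 3, 6, 9, 12]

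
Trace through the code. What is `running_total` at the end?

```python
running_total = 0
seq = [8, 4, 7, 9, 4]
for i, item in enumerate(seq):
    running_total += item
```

Let's trace through this code step by step.

Initialize: running_total = 0
Initialize: seq = [8, 4, 7, 9, 4]
Entering loop: for i, item in enumerate(seq):

After execution: running_total = 32
32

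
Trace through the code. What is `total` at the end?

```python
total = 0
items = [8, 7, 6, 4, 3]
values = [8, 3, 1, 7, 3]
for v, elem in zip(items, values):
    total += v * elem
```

Let's trace through this code step by step.

Initialize: total = 0
Initialize: items = [8, 7, 6, 4, 3]
Initialize: values = [8, 3, 1, 7, 3]
Entering loop: for v, elem in zip(items, values):

After execution: total = 128
128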